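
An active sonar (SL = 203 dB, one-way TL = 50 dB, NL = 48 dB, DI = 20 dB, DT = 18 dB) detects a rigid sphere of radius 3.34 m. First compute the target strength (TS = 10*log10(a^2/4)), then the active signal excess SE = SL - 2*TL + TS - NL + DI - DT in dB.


Step 1: TS = 10*log10(3.34^2/4) = 4.45 dB
Step 2: SE = SL - 2*TL + TS - NL + DI - DT = 203 - 2*50 + (4.45) - 48 + 20 - 18 = 61.45

61.45 dB


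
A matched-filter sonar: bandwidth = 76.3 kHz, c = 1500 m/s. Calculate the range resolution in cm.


0.98 cm


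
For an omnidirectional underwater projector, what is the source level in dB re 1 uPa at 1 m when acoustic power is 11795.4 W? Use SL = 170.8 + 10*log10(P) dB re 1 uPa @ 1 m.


SL = 170.8 + 10*log10(11795.4) = 170.8 + 40.72 = 211.52

211.52 dB


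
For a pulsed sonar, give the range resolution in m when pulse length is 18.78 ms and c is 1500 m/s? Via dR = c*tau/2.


14.085 m


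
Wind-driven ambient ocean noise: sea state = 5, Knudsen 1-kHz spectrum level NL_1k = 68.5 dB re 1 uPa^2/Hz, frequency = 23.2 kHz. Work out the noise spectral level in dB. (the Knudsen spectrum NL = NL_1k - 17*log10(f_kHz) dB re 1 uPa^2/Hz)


NL = NL_1k - 17*log10(f_kHz) = 68.5 - 17*log10(23.2) = 68.5 - (23.21) = 45.29

45.29 dB


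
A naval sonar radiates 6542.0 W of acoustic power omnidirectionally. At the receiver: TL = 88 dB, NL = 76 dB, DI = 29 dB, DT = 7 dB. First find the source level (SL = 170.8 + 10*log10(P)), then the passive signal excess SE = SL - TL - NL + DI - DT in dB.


Step 1: SL = 170.8 + 10*log10(6542.0) = 208.96 dB
Step 2: SE = SL - TL - NL + DI - DT = 208.96 - 88 - 76 + 29 - 7 = 66.96

66.96 dB


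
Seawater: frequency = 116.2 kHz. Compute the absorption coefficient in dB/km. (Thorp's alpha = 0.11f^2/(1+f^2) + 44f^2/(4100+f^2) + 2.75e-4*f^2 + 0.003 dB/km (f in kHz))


f^2 = 13502.44
alpha = 0.11*13502.44/(1+13502.44) + 44*13502.44/(4100+13502.44) + 2.75e-4*13502.44 + 0.003 = 37.578

37.578 dB/km


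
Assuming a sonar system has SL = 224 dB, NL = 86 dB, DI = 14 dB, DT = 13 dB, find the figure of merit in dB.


139 dB


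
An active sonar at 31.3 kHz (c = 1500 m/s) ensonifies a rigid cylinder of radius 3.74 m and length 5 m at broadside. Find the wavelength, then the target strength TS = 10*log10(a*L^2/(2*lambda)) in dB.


Step 1: lambda = c/f = 1500/31300 = 0.04792 m
Step 2: TS = 10*log10(a*L^2/(2*lambda)) = 10*log10(3.74*5^2/(2*0.04792)) = 29.89

29.89 dB


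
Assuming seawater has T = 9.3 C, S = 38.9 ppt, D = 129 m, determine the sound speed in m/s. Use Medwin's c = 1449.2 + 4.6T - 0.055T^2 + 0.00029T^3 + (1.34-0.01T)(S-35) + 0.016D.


c = 1449.2 + 4.6*9.3 - 0.055*9.3^2 + 0.00029*9.3^3 + (1.34 - 0.01*9.3)*(38.9 - 35) + 0.016*129 = 1494.38

1494.38 m/s


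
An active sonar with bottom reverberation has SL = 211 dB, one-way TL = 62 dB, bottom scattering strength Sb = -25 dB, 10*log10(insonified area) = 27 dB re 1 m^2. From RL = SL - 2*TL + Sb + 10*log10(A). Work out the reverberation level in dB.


89 dB


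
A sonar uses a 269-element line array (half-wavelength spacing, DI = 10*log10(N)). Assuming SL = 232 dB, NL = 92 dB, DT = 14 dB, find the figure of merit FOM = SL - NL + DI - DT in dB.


Step 1: DI = 10*log10(269) = 24.3 dB
Step 2: FOM = SL - NL + DI - DT = 232 - 92 + 24.3 - 14 = 150.3

150.3 dB


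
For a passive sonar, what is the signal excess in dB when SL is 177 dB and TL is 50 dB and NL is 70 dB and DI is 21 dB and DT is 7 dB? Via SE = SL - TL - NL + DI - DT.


SE = SL - TL - NL + DI - DT = 177 - 50 - 70 + 21 - 7 = 71

71 dB


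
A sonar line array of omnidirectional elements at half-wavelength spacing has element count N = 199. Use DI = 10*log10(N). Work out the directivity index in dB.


DI = 10*log10(199) = 22.99

22.99 dB


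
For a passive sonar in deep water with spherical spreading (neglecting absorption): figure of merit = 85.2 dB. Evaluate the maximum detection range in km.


18.2 km


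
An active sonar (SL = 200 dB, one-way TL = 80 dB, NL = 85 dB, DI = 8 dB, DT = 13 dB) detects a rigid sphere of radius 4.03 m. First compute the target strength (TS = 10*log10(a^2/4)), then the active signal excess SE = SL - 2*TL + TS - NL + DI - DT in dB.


Step 1: TS = 10*log10(4.03^2/4) = 6.09 dB
Step 2: SE = SL - 2*TL + TS - NL + DI - DT = 200 - 2*80 + (6.09) - 85 + 8 - 13 = -43.91

-43.91 dB


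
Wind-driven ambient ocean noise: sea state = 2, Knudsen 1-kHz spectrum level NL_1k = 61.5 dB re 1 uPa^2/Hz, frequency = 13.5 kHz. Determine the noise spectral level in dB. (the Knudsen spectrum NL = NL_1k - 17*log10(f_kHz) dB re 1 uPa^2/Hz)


NL = NL_1k - 17*log10(f_kHz) = 61.5 - 17*log10(13.5) = 61.5 - (19.22) = 42.28

42.28 dB


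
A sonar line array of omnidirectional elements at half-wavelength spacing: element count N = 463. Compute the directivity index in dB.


DI = 10*log10(463) = 26.66

26.66 dB


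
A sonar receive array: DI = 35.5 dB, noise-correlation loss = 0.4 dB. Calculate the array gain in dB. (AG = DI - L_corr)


AG = DI - L_corr = 35.5 - 0.4 = 35.1

35.1 dB


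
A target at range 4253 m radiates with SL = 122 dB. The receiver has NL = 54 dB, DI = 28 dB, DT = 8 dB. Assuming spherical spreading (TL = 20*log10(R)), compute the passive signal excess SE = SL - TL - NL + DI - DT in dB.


15.43 dB


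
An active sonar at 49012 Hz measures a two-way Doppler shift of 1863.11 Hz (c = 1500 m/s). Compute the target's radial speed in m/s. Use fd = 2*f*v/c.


From fd = 2*f*v/c, v = c*fd/(2*f) = 1500 * 1863.11 / (2*49012) = 28.51

28.51 m/s


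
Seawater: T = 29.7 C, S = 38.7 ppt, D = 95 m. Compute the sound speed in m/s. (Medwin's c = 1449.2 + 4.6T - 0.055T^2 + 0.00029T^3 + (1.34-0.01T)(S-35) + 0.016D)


c = 1449.2 + 4.6*29.7 - 0.055*29.7^2 + 0.00029*29.7^3 + (1.34 - 0.01*29.7)*(38.7 - 35) + 0.016*95 = 1550.28

1550.28 m/s


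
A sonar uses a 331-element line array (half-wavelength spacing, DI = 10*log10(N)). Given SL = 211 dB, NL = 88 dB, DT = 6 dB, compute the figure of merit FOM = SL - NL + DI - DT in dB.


142.2 dB


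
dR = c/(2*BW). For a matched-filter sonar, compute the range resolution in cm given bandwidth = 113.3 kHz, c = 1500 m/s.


0.66 cm


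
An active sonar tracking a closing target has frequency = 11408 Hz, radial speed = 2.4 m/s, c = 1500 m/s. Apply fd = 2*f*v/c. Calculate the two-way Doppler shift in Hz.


fd = 2*f*v/c = 2 * 11408 * 2.4 / 1500 = 36.51

36.51 Hz


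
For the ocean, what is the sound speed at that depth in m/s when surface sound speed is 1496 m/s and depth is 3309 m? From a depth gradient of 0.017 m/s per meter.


c = 1496 + 0.017 * 3309 = 1552.253

1552.253 m/s


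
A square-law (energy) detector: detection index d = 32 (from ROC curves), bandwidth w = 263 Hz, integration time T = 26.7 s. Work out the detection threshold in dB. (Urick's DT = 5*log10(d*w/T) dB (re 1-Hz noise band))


DT = 5*log10(d*w/T) = 5*log10(32 * 263 / 26.7) = 5*log10(315.21) = 12.49

12.49 dB


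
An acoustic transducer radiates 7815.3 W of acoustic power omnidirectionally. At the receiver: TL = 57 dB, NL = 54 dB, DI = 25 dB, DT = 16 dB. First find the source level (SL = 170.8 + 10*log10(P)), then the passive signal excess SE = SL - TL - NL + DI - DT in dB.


Step 1: SL = 170.8 + 10*log10(7815.3) = 209.73 dB
Step 2: SE = SL - TL - NL + DI - DT = 209.73 - 57 - 54 + 25 - 16 = 107.73

107.73 dB


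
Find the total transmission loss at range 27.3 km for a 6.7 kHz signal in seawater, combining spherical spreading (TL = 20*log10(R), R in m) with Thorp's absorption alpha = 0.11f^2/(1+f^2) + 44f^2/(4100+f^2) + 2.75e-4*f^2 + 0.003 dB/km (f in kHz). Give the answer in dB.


105.09 dB


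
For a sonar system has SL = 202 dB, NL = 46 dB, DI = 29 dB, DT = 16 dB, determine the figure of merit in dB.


169 dB


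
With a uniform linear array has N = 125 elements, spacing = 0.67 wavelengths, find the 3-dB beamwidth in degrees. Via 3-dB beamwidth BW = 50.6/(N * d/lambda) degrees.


0.6 deg


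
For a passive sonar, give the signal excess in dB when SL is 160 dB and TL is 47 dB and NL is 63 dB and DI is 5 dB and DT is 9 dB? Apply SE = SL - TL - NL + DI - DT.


46 dB


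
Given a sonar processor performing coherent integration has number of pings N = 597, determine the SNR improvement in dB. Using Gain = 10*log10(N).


Gain = 10*log10(597) = 27.76

27.76 dB


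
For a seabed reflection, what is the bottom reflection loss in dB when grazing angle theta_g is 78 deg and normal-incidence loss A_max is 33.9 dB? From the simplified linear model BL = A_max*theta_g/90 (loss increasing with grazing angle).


BL = A_max * theta_g / 90 = 33.9 * 78 / 90 = 29.38

29.38 dB


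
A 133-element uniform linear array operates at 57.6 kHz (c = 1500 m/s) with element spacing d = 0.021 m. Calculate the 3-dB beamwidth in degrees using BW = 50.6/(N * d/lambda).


Step 1: lambda = 1500/57600 = 0.02604 m
Step 2: d/lambda = 0.021/0.02604 = 0.8065
Step 3: BW = 50.6/(N * d/lambda) = 50.6/(133 * 0.8065) = 0.47

0.47 deg


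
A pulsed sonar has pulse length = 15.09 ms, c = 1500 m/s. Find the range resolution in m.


dR = c*tau/2 = 1500 * 15.09e-3 / 2 = 11.3175

11.3175 m


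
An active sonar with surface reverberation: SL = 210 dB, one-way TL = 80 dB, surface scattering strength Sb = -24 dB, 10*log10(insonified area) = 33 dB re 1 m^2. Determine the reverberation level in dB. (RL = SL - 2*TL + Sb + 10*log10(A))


RL = SL - 2*TL + Sb + 10*log10(A) = 210 - 2*80 + (-24) + 33 = 59

59 dB


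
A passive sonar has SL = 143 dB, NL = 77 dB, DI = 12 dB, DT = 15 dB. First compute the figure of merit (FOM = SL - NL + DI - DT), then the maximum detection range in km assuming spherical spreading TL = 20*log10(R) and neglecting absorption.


Step 1: FOM = SL - NL + DI - DT = 143 - 77 + 12 - 15 = 63 dB
Step 2: at max range FOM = TL = 20*log10(R), so R = 10^(63/20) = 1412.54 m = 1.41 km

1.41 km


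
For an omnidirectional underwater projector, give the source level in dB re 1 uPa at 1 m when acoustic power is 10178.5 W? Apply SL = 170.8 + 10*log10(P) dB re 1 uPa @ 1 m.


SL = 170.8 + 10*log10(10178.5) = 170.8 + 40.08 = 210.88

210.88 dB


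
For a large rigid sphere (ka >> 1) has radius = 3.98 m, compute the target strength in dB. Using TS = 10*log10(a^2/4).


TS = 10*log10(3.98^2 / 4) = 10*log10(3.9601) = 5.98

5.98 dB


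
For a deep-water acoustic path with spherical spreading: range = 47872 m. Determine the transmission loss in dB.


TL = 20*log10(47872) = 93.6

93.6 dB


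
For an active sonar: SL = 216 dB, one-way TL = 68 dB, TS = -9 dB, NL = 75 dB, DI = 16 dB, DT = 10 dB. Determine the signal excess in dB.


SE = SL - 2*TL + TS - NL + DI - DT = 216 - 2*68 + (-9) - 75 + 16 - 10 = 2

2 dB


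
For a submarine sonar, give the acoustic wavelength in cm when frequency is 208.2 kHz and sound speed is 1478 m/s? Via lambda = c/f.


lambda = c/f = 1478 / 208200 = 0.0071 m = 0.71 cm

0.71 cm


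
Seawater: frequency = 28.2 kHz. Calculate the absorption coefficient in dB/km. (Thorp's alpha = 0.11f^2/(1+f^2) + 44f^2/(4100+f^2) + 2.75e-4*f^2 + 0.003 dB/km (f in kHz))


f^2 = 795.24
alpha = 0.11*795.24/(1+795.24) + 44*795.24/(4100+795.24) + 2.75e-4*795.24 + 0.003 = 7.479

7.479 dB/km


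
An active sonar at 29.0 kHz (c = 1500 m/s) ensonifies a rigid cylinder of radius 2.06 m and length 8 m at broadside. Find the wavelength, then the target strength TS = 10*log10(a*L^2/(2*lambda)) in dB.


Step 1: lambda = c/f = 1500/29000 = 0.05172 m
Step 2: TS = 10*log10(a*L^2/(2*lambda)) = 10*log10(2.06*8^2/(2*0.05172)) = 31.05

31.05 dB


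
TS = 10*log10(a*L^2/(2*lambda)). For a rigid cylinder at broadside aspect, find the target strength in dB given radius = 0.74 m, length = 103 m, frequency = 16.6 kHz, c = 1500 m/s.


lambda = 1500/16600 = 0.09036 m
TS = 10*log10(0.74*103^2/(2*0.09036)) = 46.38

46.38 dB


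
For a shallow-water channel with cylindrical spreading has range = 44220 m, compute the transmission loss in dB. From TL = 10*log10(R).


46.46 dB


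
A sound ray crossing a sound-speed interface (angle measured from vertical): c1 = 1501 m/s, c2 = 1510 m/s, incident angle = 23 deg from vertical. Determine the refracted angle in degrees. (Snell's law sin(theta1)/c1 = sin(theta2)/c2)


23.15 deg


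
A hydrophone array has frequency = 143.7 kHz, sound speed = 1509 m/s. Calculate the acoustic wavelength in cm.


lambda = c/f = 1509 / 143700 = 0.0105 m = 1.05 cm

1.05 cm


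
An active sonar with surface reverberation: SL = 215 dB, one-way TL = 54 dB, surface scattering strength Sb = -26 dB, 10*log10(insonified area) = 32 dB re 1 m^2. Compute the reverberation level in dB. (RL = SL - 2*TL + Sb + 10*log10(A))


RL = SL - 2*TL + Sb + 10*log10(A) = 215 - 2*54 + (-26) + 32 = 113

113 dB


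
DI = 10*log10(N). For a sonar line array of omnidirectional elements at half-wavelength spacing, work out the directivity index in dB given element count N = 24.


13.8 dB


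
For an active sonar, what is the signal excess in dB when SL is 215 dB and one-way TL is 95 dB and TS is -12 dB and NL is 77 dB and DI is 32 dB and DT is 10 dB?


SE = SL - 2*TL + TS - NL + DI - DT = 215 - 2*95 + (-12) - 77 + 32 - 10 = -42

-42 dB


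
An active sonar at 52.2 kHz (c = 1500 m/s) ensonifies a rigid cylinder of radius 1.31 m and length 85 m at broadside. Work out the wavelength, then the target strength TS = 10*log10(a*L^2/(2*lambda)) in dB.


Step 1: lambda = c/f = 1500/52200 = 0.02874 m
Step 2: TS = 10*log10(a*L^2/(2*lambda)) = 10*log10(1.31*85^2/(2*0.02874)) = 52.17

52.17 dB


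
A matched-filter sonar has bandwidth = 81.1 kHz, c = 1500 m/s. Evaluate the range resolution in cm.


dR = c/(2*BW) = 1500 / (2 * 81.1e3) = 0.0092 m = 0.92 cm

0.92 cm


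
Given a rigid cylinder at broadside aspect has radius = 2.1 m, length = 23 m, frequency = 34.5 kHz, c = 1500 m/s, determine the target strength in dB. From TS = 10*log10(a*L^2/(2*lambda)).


lambda = 1500/34500 = 0.04348 m
TS = 10*log10(2.1*23^2/(2*0.04348)) = 41.06

41.06 dB


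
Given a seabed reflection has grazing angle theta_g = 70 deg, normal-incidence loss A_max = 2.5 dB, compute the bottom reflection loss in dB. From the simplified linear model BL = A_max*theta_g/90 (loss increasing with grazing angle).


BL = A_max * theta_g / 90 = 2.5 * 70 / 90 = 1.94

1.94 dB


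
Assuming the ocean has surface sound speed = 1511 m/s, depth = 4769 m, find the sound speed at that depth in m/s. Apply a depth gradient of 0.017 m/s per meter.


1592.073 m/s


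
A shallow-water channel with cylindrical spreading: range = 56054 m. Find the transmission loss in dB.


TL = 10*log10(56054) = 47.49

47.49 dB


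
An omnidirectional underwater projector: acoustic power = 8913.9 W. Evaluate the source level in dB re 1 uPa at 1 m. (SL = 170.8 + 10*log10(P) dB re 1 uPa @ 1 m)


210.3 dB


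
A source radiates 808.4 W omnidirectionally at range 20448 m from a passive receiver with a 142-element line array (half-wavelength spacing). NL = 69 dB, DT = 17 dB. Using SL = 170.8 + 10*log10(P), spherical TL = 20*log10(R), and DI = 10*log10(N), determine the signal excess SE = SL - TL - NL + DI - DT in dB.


Step 1: SL = 170.8 + 10*log10(808.4) = 199.88 dB
Step 2: TL = 20*log10(20448) = 86.21 dB
Step 3: DI = 10*log10(142) = 21.52 dB
Step 4: SE = SL - TL - NL + DI - DT = 199.88 - 86.21 - 69 + 21.52 - 17 = 49.19

49.19 dB


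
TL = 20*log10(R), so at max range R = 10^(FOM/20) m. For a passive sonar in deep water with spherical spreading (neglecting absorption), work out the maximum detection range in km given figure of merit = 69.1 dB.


At max range FOM = TL, so 20*log10(R) = 69.1
R = 10^(69.1/20) = 2851.02 m = 2.85 km

2.85 km


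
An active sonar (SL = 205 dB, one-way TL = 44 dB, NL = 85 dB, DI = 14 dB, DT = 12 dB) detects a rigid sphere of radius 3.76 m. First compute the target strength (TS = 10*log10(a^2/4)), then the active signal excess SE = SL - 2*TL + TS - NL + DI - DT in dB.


Step 1: TS = 10*log10(3.76^2/4) = 5.48 dB
Step 2: SE = SL - 2*TL + TS - NL + DI - DT = 205 - 2*44 + (5.48) - 85 + 14 - 12 = 39.48

39.48 dB


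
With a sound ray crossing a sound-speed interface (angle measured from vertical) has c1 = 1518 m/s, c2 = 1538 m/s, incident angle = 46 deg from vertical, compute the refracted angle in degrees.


sin(theta2) = (c2/c1)*sin(theta1) = (1538/1518)*sin(46 deg) = 0.72882
theta2 = arcsin(0.72882) = 46.79

46.79 deg


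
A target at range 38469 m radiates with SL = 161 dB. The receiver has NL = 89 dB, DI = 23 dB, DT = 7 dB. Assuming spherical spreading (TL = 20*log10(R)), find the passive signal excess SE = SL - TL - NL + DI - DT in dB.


Step 1: TL = 20*log10(38469) = 91.7 dB
Step 2: SE = 161 - 91.7 - 89 + 23 - 7 = -3.7

-3.7 dB


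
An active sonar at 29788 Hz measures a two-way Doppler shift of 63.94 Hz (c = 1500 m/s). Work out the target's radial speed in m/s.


From fd = 2*f*v/c, v = c*fd/(2*f) = 1500 * 63.94 / (2*29788) = 1.61

1.61 m/s


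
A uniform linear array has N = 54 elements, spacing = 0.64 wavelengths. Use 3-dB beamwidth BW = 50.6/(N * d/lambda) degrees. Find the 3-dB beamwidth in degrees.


1.46 deg


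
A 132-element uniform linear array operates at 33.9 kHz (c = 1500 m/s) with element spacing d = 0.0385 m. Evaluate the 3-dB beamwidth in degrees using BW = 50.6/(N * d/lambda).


0.44 deg


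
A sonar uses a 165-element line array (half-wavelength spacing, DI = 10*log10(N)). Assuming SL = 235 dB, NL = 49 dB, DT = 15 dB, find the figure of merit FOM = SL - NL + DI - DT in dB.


Step 1: DI = 10*log10(165) = 22.17 dB
Step 2: FOM = SL - NL + DI - DT = 235 - 49 + 22.17 - 15 = 193.17

193.17 dB


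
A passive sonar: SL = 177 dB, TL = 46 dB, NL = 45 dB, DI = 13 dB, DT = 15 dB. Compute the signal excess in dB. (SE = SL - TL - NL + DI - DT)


SE = SL - TL - NL + DI - DT = 177 - 46 - 45 + 13 - 15 = 84

84 dB


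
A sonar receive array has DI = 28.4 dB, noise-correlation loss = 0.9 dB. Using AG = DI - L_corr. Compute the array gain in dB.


AG = DI - L_corr = 28.4 - 0.9 = 27.5

27.5 dB


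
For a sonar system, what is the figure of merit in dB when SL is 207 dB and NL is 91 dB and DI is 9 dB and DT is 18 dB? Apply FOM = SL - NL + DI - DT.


FOM = SL - NL + DI - DT = 207 - 91 + 9 - 18 = 107

107 dB


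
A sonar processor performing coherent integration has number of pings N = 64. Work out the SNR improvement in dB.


18.06 dB


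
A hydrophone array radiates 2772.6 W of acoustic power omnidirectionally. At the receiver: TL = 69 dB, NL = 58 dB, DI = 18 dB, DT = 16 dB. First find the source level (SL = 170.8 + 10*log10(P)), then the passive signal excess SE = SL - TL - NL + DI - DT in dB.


Step 1: SL = 170.8 + 10*log10(2772.6) = 205.23 dB
Step 2: SE = SL - TL - NL + DI - DT = 205.23 - 69 - 58 + 18 - 16 = 80.23

80.23 dB


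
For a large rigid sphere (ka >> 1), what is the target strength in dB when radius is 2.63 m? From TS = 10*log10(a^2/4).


2.38 dB


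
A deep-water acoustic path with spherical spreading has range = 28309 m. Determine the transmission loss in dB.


TL = 20*log10(28309) = 89.04

89.04 dB


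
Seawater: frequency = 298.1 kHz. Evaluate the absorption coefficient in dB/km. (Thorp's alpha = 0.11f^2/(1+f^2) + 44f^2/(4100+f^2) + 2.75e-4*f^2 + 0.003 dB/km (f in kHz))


f^2 = 88863.61
alpha = 0.11*88863.61/(1+88863.61) + 44*88863.61/(4100+88863.61) + 2.75e-4*88863.61 + 0.003 = 66.61

66.61 dB/km


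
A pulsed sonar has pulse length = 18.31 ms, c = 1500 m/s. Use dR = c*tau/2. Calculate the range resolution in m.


dR = c*tau/2 = 1500 * 18.31e-3 / 2 = 13.7325

13.7325 m


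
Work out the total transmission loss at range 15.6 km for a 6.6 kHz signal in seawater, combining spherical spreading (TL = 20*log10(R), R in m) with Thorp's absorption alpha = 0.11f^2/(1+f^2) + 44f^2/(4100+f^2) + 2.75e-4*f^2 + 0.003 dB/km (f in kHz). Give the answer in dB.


Step 1 (Thorp): alpha = 0.11*43.56/(1+43.56) + 44*43.56/(4100+43.56) + 2.75e-4*43.56 + 0.003 = 0.5851 dB/km
Step 2: TL_spread = 20*log10(15600) = 83.86 dB
Step 3: TL_abs = alpha*R = 0.5851 * 15.6 = 9.13 dB
Step 4: TL_total = 83.86 + 9.13 = 92.99

92.99 dB


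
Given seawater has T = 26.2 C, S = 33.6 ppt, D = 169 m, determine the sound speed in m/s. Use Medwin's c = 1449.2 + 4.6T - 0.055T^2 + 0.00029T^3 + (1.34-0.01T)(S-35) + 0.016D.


1538.38 m/s


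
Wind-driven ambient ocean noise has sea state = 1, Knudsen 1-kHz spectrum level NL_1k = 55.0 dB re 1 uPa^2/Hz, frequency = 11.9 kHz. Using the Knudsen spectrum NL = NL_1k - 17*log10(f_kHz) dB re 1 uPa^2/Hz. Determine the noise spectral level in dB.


NL = NL_1k - 17*log10(f_kHz) = 55.0 - 17*log10(11.9) = 55.0 - (18.28) = 36.72

36.72 dB


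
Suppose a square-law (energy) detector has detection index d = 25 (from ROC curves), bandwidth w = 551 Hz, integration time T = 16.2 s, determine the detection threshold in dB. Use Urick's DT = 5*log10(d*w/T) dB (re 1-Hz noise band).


DT = 5*log10(d*w/T) = 5*log10(25 * 551 / 16.2) = 5*log10(850.31) = 14.65

14.65 dB


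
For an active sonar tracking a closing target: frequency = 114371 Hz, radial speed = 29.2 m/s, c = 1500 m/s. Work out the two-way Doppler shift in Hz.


4452.84 Hz


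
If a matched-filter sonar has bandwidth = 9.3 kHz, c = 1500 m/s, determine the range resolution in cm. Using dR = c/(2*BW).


8.06 cm


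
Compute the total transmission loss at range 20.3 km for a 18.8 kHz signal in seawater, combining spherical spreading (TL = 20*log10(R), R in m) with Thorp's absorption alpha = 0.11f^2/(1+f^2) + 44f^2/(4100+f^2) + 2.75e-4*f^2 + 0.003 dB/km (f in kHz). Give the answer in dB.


Step 1 (Thorp): alpha = 0.11*353.44/(1+353.44) + 44*353.44/(4100+353.44) + 2.75e-4*353.44 + 0.003 = 3.7019 dB/km
Step 2: TL_spread = 20*log10(20300) = 86.15 dB
Step 3: TL_abs = alpha*R = 3.7019 * 20.3 = 75.15 dB
Step 4: TL_total = 86.15 + 75.15 = 161.3

161.3 dB


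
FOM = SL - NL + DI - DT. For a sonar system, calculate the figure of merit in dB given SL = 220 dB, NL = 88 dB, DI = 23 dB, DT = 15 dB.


FOM = SL - NL + DI - DT = 220 - 88 + 23 - 15 = 140

140 dB


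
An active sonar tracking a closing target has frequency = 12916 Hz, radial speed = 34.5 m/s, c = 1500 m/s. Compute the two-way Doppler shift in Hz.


594.14 Hz


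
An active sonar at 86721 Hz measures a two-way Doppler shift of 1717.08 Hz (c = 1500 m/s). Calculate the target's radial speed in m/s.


14.85 m/s


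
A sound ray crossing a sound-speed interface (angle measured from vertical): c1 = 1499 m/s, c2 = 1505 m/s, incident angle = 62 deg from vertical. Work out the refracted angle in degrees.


sin(theta2) = (c2/c1)*sin(theta1) = (1505/1499)*sin(62 deg) = 0.88648
theta2 = arcsin(0.88648) = 62.43

62.43 deg


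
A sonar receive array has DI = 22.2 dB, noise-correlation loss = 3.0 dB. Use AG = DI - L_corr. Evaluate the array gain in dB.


19.2 dB


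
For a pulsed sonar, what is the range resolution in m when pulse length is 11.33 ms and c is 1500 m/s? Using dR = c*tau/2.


dR = c*tau/2 = 1500 * 11.33e-3 / 2 = 8.4975

8.4975 m


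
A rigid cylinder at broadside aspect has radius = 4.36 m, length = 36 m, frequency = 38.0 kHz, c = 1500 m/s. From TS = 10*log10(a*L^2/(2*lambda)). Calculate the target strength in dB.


48.55 dB


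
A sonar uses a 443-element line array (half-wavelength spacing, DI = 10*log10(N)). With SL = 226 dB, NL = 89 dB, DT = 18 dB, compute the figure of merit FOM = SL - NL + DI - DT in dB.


Step 1: DI = 10*log10(443) = 26.46 dB
Step 2: FOM = SL - NL + DI - DT = 226 - 89 + 26.46 - 18 = 145.46

145.46 dB


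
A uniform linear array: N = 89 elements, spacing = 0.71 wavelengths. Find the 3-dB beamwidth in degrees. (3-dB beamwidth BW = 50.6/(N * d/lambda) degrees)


BW = 50.6 / (89 * 0.71) = 50.6 / 63.19 = 0.8

0.8 deg


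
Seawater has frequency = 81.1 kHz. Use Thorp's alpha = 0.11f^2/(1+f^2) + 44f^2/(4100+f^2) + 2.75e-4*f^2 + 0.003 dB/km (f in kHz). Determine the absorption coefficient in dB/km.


29.026 dB/km


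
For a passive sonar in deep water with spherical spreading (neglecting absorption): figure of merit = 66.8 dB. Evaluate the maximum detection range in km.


2.19 km


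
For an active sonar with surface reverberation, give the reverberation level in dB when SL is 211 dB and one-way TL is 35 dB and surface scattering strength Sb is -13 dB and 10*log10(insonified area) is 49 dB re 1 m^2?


RL = SL - 2*TL + Sb + 10*log10(A) = 211 - 2*35 + (-13) + 49 = 177

177 dB


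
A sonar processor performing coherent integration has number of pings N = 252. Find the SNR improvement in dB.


Gain = 10*log10(252) = 24.01

24.01 dB


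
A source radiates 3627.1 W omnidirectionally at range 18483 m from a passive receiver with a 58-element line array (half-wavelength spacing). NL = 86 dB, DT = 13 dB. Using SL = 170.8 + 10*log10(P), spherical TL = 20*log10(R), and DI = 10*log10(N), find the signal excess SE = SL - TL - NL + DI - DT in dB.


39.69 dB


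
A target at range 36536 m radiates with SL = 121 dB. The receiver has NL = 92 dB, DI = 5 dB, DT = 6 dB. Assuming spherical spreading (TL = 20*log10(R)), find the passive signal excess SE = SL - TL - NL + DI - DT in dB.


Step 1: TL = 20*log10(36536) = 91.25 dB
Step 2: SE = 121 - 91.25 - 92 + 5 - 6 = -63.25

-63.25 dB


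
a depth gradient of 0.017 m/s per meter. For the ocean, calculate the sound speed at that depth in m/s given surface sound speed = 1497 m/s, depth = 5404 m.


1588.868 m/s


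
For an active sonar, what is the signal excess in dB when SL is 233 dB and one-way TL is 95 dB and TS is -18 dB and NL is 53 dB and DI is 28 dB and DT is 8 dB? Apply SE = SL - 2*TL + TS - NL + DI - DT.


SE = SL - 2*TL + TS - NL + DI - DT = 233 - 2*95 + (-18) - 53 + 28 - 8 = -8

-8 dB


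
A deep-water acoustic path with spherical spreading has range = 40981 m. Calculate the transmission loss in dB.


TL = 20*log10(40981) = 92.25

92.25 dB


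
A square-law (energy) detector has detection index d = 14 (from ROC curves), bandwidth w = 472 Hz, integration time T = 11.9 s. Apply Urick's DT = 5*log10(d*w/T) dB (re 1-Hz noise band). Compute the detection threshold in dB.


13.72 dB


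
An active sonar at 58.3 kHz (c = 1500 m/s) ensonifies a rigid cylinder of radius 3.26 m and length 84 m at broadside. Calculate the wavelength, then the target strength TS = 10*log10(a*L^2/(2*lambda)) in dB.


Step 1: lambda = c/f = 1500/58300 = 0.02573 m
Step 2: TS = 10*log10(a*L^2/(2*lambda)) = 10*log10(3.26*84^2/(2*0.02573)) = 56.5

56.5 dB


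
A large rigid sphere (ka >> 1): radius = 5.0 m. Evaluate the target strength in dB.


TS = 10*log10(5.0^2 / 4) = 10*log10(6.25) = 7.96

7.96 dB


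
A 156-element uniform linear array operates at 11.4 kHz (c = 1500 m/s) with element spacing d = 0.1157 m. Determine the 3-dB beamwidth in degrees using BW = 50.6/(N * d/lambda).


0.37 deg


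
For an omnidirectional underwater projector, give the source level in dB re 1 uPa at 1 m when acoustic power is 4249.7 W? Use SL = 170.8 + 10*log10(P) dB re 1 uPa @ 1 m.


SL = 170.8 + 10*log10(4249.7) = 170.8 + 36.28 = 207.08

207.08 dB


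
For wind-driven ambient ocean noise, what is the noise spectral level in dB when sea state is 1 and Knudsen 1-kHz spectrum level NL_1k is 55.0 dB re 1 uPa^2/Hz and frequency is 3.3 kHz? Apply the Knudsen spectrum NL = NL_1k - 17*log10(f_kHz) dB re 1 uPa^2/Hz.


NL = NL_1k - 17*log10(f_kHz) = 55.0 - 17*log10(3.3) = 55.0 - (8.81) = 46.19

46.19 dB


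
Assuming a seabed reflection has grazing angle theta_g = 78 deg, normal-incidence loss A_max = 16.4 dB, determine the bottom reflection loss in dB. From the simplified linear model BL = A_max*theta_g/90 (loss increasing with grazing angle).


14.21 dB


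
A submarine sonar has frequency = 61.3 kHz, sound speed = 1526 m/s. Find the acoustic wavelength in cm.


2.49 cm


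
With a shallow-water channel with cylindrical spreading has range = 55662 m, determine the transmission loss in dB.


47.46 dB


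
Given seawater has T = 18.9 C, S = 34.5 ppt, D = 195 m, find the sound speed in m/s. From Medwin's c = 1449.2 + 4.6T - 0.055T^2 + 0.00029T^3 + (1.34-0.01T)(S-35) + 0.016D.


c = 1449.2 + 4.6*18.9 - 0.055*18.9^2 + 0.00029*18.9^3 + (1.34 - 0.01*18.9)*(34.5 - 35) + 0.016*195 = 1521.0

1521.0 m/s


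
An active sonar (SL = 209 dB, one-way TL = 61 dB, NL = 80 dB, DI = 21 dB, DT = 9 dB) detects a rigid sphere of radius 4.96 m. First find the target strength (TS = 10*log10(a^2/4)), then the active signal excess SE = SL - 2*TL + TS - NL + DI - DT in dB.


Step 1: TS = 10*log10(4.96^2/4) = 7.89 dB
Step 2: SE = SL - 2*TL + TS - NL + DI - DT = 209 - 2*61 + (7.89) - 80 + 21 - 9 = 26.89

26.89 dB


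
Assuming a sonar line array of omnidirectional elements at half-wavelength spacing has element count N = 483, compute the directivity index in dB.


DI = 10*log10(483) = 26.84

26.84 dB


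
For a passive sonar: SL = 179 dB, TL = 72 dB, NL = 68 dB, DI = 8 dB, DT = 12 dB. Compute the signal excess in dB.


SE = SL - TL - NL + DI - DT = 179 - 72 - 68 + 8 - 12 = 35

35 dB


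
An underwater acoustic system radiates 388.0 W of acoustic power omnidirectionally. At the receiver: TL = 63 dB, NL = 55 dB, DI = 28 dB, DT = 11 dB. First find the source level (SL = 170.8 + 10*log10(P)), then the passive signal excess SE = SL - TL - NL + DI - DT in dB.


Step 1: SL = 170.8 + 10*log10(388.0) = 196.69 dB
Step 2: SE = SL - TL - NL + DI - DT = 196.69 - 63 - 55 + 28 - 11 = 95.69

95.69 dB


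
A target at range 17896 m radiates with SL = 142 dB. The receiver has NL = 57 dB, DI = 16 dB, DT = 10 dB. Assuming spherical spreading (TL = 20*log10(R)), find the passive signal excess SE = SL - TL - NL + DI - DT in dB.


Step 1: TL = 20*log10(17896) = 85.06 dB
Step 2: SE = 142 - 85.06 - 57 + 16 - 10 = 5.94

5.94 dB


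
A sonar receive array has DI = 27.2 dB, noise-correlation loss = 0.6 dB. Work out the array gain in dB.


26.6 dB


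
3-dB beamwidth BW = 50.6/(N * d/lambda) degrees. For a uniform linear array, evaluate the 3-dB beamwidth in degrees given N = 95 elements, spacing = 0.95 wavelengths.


BW = 50.6 / (95 * 0.95) = 50.6 / 90.25 = 0.56

0.56 deg


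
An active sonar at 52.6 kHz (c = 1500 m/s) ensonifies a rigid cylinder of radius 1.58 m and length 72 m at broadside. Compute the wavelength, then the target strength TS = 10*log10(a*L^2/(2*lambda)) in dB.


Step 1: lambda = c/f = 1500/52600 = 0.02852 m
Step 2: TS = 10*log10(a*L^2/(2*lambda)) = 10*log10(1.58*72^2/(2*0.02852)) = 51.57

51.57 dB


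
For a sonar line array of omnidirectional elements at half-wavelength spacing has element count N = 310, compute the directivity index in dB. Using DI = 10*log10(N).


24.91 dB


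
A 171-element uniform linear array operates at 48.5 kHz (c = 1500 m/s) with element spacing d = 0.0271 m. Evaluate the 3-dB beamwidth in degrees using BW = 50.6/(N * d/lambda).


0.34 deg


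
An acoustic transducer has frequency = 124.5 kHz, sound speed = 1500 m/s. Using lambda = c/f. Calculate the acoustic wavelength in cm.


1.2 cm


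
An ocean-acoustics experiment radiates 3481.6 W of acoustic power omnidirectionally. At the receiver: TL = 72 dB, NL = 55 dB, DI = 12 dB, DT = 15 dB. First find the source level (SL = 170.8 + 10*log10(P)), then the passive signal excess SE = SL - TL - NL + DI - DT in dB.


Step 1: SL = 170.8 + 10*log10(3481.6) = 206.22 dB
Step 2: SE = SL - TL - NL + DI - DT = 206.22 - 72 - 55 + 12 - 15 = 76.22

76.22 dB


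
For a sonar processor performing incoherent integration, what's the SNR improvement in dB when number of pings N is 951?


Gain = 5*log10(951) = 14.89

14.89 dB


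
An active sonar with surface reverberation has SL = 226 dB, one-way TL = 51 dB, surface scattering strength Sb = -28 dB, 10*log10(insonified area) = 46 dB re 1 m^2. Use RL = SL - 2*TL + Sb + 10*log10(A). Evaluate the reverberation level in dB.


142 dB


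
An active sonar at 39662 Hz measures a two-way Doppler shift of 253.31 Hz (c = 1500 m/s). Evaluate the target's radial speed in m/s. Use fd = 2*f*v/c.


From fd = 2*f*v/c, v = c*fd/(2*f) = 1500 * 253.31 / (2*39662) = 4.79

4.79 m/s


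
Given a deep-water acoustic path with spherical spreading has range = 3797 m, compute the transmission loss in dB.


TL = 20*log10(3797) = 71.59

71.59 dB


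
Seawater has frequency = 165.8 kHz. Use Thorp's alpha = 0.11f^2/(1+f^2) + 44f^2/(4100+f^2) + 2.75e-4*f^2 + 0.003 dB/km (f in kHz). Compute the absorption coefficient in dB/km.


45.962 dB/km


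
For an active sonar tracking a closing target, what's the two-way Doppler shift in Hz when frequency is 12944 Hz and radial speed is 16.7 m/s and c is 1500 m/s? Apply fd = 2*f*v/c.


288.22 Hz


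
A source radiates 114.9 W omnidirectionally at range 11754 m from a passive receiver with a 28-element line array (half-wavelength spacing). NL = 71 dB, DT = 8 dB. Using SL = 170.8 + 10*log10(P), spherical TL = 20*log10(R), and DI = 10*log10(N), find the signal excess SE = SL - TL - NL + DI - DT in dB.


Step 1: SL = 170.8 + 10*log10(114.9) = 191.4 dB
Step 2: TL = 20*log10(11754) = 81.4 dB
Step 3: DI = 10*log10(28) = 14.47 dB
Step 4: SE = SL - TL - NL + DI - DT = 191.4 - 81.4 - 71 + 14.47 - 8 = 45.47

45.47 dB


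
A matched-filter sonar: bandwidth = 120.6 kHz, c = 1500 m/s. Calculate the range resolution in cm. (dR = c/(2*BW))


dR = c/(2*BW) = 1500 / (2 * 120.6e3) = 0.0062 m = 0.62 cm

0.62 cm


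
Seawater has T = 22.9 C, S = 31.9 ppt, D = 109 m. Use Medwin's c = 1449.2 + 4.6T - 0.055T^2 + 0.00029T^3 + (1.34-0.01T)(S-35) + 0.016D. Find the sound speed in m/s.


1527.48 m/s


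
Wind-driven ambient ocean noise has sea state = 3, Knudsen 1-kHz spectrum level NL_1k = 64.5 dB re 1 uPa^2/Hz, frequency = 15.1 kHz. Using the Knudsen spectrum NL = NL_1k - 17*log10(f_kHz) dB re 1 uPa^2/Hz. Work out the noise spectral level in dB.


44.46 dB


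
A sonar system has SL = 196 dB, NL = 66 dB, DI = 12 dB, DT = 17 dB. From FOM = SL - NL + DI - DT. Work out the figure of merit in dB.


125 dB


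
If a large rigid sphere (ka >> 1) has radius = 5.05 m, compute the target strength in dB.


TS = 10*log10(5.05^2 / 4) = 10*log10(6.375625) = 8.05

8.05 dB


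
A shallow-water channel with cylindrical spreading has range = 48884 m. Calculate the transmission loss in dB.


TL = 10*log10(48884) = 46.89

46.89 dB


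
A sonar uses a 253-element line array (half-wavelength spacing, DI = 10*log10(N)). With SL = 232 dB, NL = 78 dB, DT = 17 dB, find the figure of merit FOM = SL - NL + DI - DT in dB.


Step 1: DI = 10*log10(253) = 24.03 dB
Step 2: FOM = SL - NL + DI - DT = 232 - 78 + 24.03 - 17 = 161.03

161.03 dB


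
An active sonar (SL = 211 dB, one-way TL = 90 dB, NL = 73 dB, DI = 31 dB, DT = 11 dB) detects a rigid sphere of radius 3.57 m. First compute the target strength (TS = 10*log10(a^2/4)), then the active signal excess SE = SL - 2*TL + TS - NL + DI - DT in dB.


Step 1: TS = 10*log10(3.57^2/4) = 5.03 dB
Step 2: SE = SL - 2*TL + TS - NL + DI - DT = 211 - 2*90 + (5.03) - 73 + 31 - 11 = -16.97

-16.97 dB


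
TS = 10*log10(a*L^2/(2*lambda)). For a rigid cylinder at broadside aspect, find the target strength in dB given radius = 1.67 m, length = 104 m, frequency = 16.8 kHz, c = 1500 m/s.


lambda = 1500/16800 = 0.08929 m
TS = 10*log10(1.67*104^2/(2*0.08929)) = 50.05

50.05 dB


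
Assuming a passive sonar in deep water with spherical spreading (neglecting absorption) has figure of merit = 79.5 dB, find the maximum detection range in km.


At max range FOM = TL, so 20*log10(R) = 79.5
R = 10^(79.5/20) = 9440.61 m = 9.44 km

9.44 km


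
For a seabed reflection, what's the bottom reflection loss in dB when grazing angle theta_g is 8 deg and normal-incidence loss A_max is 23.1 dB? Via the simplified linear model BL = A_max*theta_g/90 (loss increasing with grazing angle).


BL = A_max * theta_g / 90 = 23.1 * 8 / 90 = 2.05

2.05 dB


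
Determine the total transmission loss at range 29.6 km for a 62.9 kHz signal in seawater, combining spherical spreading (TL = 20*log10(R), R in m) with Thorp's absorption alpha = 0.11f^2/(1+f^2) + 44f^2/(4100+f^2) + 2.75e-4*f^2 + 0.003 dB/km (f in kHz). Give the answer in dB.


Step 1 (Thorp): alpha = 0.11*3956.41/(1+3956.41) + 44*3956.41/(4100+3956.41) + 2.75e-4*3956.41 + 0.003 = 22.8089 dB/km
Step 2: TL_spread = 20*log10(29600) = 89.43 dB
Step 3: TL_abs = alpha*R = 22.8089 * 29.6 = 675.14 dB
Step 4: TL_total = 89.43 + 675.14 = 764.57

764.57 dB


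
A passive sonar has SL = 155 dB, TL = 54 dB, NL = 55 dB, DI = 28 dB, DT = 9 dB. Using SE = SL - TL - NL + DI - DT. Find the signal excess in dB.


SE = SL - TL - NL + DI - DT = 155 - 54 - 55 + 28 - 9 = 65

65 dB


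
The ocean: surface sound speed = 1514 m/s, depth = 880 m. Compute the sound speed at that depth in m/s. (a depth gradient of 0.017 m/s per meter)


c = 1514 + 0.017 * 880 = 1528.96

1528.96 m/s


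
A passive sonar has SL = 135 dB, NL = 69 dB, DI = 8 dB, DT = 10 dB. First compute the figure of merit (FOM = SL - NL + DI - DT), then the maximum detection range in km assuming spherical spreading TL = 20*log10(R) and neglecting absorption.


Step 1: FOM = SL - NL + DI - DT = 135 - 69 + 8 - 10 = 64 dB
Step 2: at max range FOM = TL = 20*log10(R), so R = 10^(64/20) = 1584.89 m = 1.58 km

1.58 km


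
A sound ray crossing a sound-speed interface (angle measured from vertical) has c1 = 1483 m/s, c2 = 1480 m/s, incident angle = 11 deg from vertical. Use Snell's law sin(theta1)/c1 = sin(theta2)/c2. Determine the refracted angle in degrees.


sin(theta2) = (c2/c1)*sin(theta1) = (1480/1483)*sin(11 deg) = 0.19042
theta2 = arcsin(0.19042) = 10.98

10.98 deg


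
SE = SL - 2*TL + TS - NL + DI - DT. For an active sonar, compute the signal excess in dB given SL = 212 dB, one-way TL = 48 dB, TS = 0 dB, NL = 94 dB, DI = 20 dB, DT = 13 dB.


SE = SL - 2*TL + TS - NL + DI - DT = 212 - 2*48 + (0) - 94 + 20 - 13 = 29

29 dB


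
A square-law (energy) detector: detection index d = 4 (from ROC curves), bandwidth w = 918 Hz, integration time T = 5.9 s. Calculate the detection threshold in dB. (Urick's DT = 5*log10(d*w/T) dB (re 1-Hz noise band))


13.97 dB


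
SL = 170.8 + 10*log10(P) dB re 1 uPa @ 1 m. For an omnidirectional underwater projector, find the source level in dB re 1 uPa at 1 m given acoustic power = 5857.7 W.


208.48 dB


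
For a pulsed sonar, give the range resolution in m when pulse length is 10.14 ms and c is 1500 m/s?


dR = c*tau/2 = 1500 * 10.14e-3 / 2 = 7.605

7.605 m


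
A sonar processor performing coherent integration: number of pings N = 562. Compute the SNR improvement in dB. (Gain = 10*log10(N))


27.5 dB


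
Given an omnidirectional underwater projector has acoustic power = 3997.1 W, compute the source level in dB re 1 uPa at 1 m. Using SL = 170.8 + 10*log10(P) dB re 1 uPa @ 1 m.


206.82 dB


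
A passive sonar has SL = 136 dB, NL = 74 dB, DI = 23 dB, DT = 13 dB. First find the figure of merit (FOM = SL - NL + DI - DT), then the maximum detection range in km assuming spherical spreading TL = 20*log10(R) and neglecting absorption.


Step 1: FOM = SL - NL + DI - DT = 136 - 74 + 23 - 13 = 72 dB
Step 2: at max range FOM = TL = 20*log10(R), so R = 10^(72/20) = 3981.07 m = 3.98 km

3.98 km


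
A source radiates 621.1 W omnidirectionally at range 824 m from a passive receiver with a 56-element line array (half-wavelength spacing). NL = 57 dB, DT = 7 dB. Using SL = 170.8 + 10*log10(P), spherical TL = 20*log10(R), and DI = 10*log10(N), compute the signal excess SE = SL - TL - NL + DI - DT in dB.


93.89 dB
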